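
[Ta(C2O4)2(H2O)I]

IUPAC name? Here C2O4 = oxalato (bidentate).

There is no counter-ion, so the complex is neutral overall.
Ligand charges: 2×oxalato (-2 each), 1×iodo (-1 each), 1×aqua (neutral); total -5. So Ta + (-5) = 0, giving Ta = +5.
Ligands are named alphabetically: aqua before iodo before oxalato.

aquaiododioxalatotantalum(V)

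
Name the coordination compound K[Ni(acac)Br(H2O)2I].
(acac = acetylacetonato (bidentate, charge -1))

potassium (acetylacetonato)diaquabromoiodonickelate(II)

The 1 potassium counter-ion carries a total charge of +1, so each complex ion is 1−.
Ligand charges: 2×aqua (neutral), 1×bromo (-1 each), 1×acetylacetonato (-1 each), 1×iodo (-1 each); total -3. So Ni + (-3) = 1−, giving Ni = +2.
The complex ion is anionic, so nickel takes the -ate form nickelate(II).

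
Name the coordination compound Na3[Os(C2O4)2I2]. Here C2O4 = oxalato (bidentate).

sodium diiododioxalatoosmate(III)

The 3 sodium counter-ions carry a total charge of +3, so each complex ion is 3−.
Ligand charges: 2×iodo (-1 each), 2×oxalato (-2 each); total -6. So Os + (-6) = 3−, giving Os = +3.
Ligands are named alphabetically: iodo before oxalato.
The complex ion is anionic, so osmium takes the -ate form osmate(III).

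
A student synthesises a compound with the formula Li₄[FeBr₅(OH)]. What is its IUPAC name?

lithium pentabromohydroxoferrate(II)

The 4 lithium counter-ions carry a total charge of +4, so each complex ion is 4−.
Ligand charges: 5×bromo (-1 each), 1×hydroxo (-1 each); total -6. So Fe + (-6) = 4−, giving Fe = +2.
Ligands are named alphabetically: bromo before hydroxo.
The complex ion is anionic, so iron takes the -ate form ferrate(II).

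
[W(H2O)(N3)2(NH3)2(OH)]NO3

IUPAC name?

diammineaquadiazidohydroxotungsten(IV) nitrate

The 1 nitrate counter-ion carries a total charge of -1, so each complex ion is 1+.
Ligand charges: 2×azido (-1 each), 2×ammine (neutral), 1×aqua (neutral), 1×hydroxo (-1 each); total -3. So W + (-3) = 1+, giving W = +4.
Ligands are named alphabetically: ammine before aqua before azido before hydroxo.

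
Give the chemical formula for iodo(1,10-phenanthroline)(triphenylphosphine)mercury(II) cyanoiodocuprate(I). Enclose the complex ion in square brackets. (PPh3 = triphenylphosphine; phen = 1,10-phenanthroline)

Cation [Hg…]: ligand charges -1, Hg(II) ⇒ ion charge 1+.
Anion [Cu…]: ligand charges -2, Cu(I) ⇒ ion charge 1−.

[HgI(phen)(PPh3)][Cu(CN)I]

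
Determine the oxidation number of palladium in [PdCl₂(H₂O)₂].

+2

No counter-ion: the bracketed complex is neutral.
Ligand charges: 2×Cl = -2; 2×H2O neutral; sum -2.
Pd + (-2) = 0 ⇒ Pd is +2.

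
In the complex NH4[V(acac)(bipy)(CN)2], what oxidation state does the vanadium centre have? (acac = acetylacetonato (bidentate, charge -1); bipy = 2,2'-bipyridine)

1 ammonium outside the brackets (+1 each) → the complex ion is 1−.
Ligand charges: 1×acac = -1; 1×bipy neutral; 2×CN = -2; sum -3.
V + (-3) = 1− ⇒ V is +2.

+2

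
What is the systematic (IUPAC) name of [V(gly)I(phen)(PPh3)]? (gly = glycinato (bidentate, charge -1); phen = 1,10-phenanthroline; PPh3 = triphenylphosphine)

(glycinato)iodo(1,10-phenanthroline)(triphenylphosphine)vanadium(II)

There is no counter-ion, so the complex is neutral overall.
Ligand charges: 1×iodo (-1 each), 1×glycinato (-1 each), 1×1,10-phenanthroline (neutral), 1×triphenylphosphine (neutral); total -2. So V + (-2) = 0, giving V = +2.
Ligands are named alphabetically: glycinato before iodo before phenanthroline before triphenylphosphine.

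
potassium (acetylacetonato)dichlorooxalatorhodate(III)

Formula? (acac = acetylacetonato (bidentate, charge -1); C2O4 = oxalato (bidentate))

Ligands: 2 chloro (Cl, -1), 1 acetylacetonato (acac, -1), 1 oxalato (C2O4, -2). Ligand charge sum = -5.
With Rh in oxidation state +3, the complex ion is [Rh...]^2−.
Charge balance with potassium (+1) requires 1 complex ion per 2 potassium.

K2[Rh(acac)(C2O4)Cl2]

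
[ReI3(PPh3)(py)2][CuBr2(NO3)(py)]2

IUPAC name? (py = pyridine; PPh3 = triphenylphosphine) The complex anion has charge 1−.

triiodobis(pyridine)(triphenylphosphine)rhenium(V) dibromonitrato(pyridine)cuprate(II)

Both ions are complex: the cation is named first with the plain metal name, the anion second with the -ate form; each ion's ligands are alphabetised independently.
The complex anion is given as 1−; its ligand charges sum to -3, so Cu = +2.
With 2 anions per cation, the cation must be 2×1 = 2+.
Cation: ligand charges sum to -3; for the ion to be 2+, Re = +5.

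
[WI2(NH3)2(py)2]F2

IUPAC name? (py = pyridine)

The 2 fluoride counter-ions carry a total charge of -2, so each complex ion is 2+.
Ligand charges: 2×pyridine (neutral), 2×iodo (-1 each), 2×ammine (neutral); total -2. So W + (-2) = 2+, giving W = +4.
Ligands are named alphabetically: ammine before iodo before pyridine.

diamminediiodobis(pyridine)tungsten(IV) fluoride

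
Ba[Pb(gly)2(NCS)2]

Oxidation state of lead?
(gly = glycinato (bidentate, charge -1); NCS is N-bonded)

1 barium outside the brackets (+2 each) → the complex ion is 2−.
Ligand charges: 2×gly = -2; 2×NCS = -2; sum -4.
Pb + (-4) = 2− ⇒ Pb is +2.

+2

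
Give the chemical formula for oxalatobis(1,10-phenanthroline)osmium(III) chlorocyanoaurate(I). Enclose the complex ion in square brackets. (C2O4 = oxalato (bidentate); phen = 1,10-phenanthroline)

[Os(C2O4)(phen)2][AuCl(CN)]

Cation [Os…]: ligand charges -2, Os(III) ⇒ ion charge 1+.
Anion [Au…]: ligand charges -2, Au(I) ⇒ ion charge 1−.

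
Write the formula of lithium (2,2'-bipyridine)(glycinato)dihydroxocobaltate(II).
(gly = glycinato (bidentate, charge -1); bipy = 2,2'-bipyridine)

Li[Co(bipy)(gly)(OH)2]

Ligands: 2 hydroxo (OH, -1), 1 glycinato (gly, -1), 1 2,2'-bipyridine (bipy, neutral). Ligand charge sum = -3.
Charge balance with lithium (+1) requires 1 complex ion per 1 lithium.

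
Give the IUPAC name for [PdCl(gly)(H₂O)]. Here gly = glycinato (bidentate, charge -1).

aquachloro(glycinato)palladium(II)

There is no counter-ion, so the complex is neutral overall.
Ligand charges: 1×glycinato (-1 each), 1×aqua (neutral), 1×chloro (-1 each); total -2. So Pd + (-2) = 0, giving Pd = +2.
Ligands are named alphabetically: aqua before chloro before glycinato.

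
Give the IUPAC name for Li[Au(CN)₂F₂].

lithium dicyanodifluoroaurate(III)

The 1 lithium counter-ion carries a total charge of +1, so each complex ion is 1−.
Ligand charges: 2×cyano (-1 each), 2×fluoro (-1 each); total -4. So Au + (-4) = 1−, giving Au = +3.
Ligands are named alphabetically: cyano before fluoro.
The complex ion is anionic, so gold takes the -ate form aurate(III).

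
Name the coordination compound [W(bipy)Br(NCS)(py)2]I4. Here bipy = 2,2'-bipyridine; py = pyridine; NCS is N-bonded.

(2,2'-bipyridine)bromoisothiocyanatobis(pyridine)tungsten(VI) iodide

The 4 iodide counter-ions carry a total charge of -4, so each complex ion is 4+.
Ligand charges: 1×2,2'-bipyridine (neutral), 2×pyridine (neutral), 1×bromo (-1 each), 1×isothiocyanato (-1 each); total -2. So W + (-2) = 4+, giving W = +6.
Ligands are named alphabetically: bipyridine before bromo before isothiocyanato before pyridine.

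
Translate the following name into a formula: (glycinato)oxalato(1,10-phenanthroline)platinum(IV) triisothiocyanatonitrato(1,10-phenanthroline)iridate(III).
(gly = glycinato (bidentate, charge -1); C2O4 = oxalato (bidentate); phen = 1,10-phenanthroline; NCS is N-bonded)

[Pt(C2O4)(gly)(phen)][Ir(NCS)3(NO3)(phen)]

Cation [Pt…]: ligand charges -3, Pt(IV) ⇒ ion charge 1+.
Anion [Ir…]: ligand charges -4, Ir(III) ⇒ ion charge 1−.
One 1+ cation balances one 1− anion.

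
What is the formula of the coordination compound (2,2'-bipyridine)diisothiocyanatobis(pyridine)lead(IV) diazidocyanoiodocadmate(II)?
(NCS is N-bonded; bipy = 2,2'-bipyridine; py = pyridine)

[Pb(bipy)(NCS)2(py)2][Cd(CN)I(N3)2]

Cation [Pb…]: ligand charges -2, Pb(IV) ⇒ ion charge 2+.
Anion [Cd…]: ligand charges -4, Cd(II) ⇒ ion charge 2−.
One 2+ cation balances one 2− anion.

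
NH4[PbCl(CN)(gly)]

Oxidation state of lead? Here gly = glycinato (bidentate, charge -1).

1 ammonium outside the brackets (+1 each) → the complex ion is 1−.
Ligand charges: 1×gly = -1; 1×CN = -1; 1×Cl = -1; sum -3.
Pb + (-3) = 1− ⇒ Pb is +2.

+2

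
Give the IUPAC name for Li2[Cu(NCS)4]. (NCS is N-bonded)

The 2 lithium counter-ions carry a total charge of +2, so each complex ion is 2−.
Ligand charges: 4×isothiocyanato (-1 each); total -4. So Cu + (-4) = 2−, giving Cu = +2.
The complex ion is anionic, so copper takes the -ate form cuprate(II).

lithium tetraisothiocyanatocuprate(II)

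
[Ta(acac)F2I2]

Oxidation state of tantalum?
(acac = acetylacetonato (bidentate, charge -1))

No counter-ion: the bracketed complex is neutral.
Ligand charges: 1×acac = -1; 2×I = -2; 2×F = -2; sum -5.
Ta + (-5) = 0 ⇒ Ta is +5.

+5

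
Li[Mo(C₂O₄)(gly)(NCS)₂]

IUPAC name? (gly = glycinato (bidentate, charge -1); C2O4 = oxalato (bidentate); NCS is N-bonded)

The 1 lithium counter-ion carries a total charge of +1, so each complex ion is 1−.
Ligand charges: 1×glycinato (-1 each), 1×oxalato (-2 each), 2×isothiocyanato (-1 each); total -5. So Mo + (-5) = 1−, giving Mo = +4.
Ligands are named alphabetically: glycinato before isothiocyanato before oxalato.
The complex ion is anionic, so molybdenum takes the -ate form molybdate(IV).

lithium (glycinato)diisothiocyanatooxalatomolybdate(IV)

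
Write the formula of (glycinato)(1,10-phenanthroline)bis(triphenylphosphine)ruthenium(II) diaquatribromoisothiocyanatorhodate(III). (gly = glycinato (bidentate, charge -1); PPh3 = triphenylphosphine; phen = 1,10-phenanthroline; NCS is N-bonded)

Cation [Ru…]: ligand charges -1, Ru(II) ⇒ ion charge 1+.
Anion [Rh…]: ligand charges -4, Rh(III) ⇒ ion charge 1−.

[Ru(gly)(phen)(PPh3)2][RhBr3(H2O)2(NCS)]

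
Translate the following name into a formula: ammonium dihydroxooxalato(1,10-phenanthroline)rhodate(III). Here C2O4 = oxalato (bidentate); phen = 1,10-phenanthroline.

NH4[Rh(C2O4)(OH)2(phen)]

Ligands: 1 oxalato (C2O4, -2), 2 hydroxo (OH, -1), 1 1,10-phenanthroline (phen, neutral). Ligand charge sum = -4.
Charge balance with ammonium (+1) requires 1 complex ion per 1 ammonium.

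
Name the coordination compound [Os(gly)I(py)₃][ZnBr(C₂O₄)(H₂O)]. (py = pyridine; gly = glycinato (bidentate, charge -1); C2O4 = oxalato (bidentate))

(glycinato)iodotris(pyridine)osmium(III) aquabromooxalatozincate(II)

Zinc is always +2 in its complexes; the anion's ligand charges sum to -3, so the complex anion is 1−.
A 1:1 salt means the cation carries the equal and opposite charge, 1+.
Cation: ligand charges sum to -2; for the ion to be 1+, Os = +3.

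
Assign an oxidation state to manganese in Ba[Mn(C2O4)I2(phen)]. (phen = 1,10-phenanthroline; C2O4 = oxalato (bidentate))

1 barium outside the brackets (+2 each) → the complex ion is 2−.
Ligand charges: 2×I = -2; 1×phen neutral; 1×C2O4 = -2; sum -4.
Mn + (-4) = 2− ⇒ Mn is +2.

+2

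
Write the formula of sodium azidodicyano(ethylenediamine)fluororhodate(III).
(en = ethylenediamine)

Na[Rh(CN)2(en)F(N3)]

Ligands: 2 cyano (CN, -1), 1 fluoro (F, -1), 1 ethylenediamine (en, neutral), 1 azido (N3, -1). Ligand charge sum = -4.
With Rh in oxidation state +3, the complex ion is [Rh...]^1−.
Charge balance with sodium (+1) requires 1 complex ion per 1 sodium.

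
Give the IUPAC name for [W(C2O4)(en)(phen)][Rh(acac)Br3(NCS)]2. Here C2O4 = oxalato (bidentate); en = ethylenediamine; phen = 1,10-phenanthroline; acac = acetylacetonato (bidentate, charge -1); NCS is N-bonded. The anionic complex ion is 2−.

(ethylenediamine)oxalato(1,10-phenanthroline)tungsten(VI) (acetylacetonato)tribromoisothiocyanatorhodate(III)

Both ions are complex: the cation is named first with the plain metal name, the anion second with the -ate form; each ion's ligands are alphabetised independently.
The complex anion is given as 2−; its ligand charges sum to -5, so Rh = +3.
With 2 anions per cation, the cation must be 2×2 = 4+.
Cation: ligand charges sum to -2; for the ion to be 4+, W = +6.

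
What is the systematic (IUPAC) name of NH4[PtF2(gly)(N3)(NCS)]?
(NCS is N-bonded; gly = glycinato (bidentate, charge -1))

ammonium azidodifluoro(glycinato)isothiocyanatoplatinate(IV)

The 1 ammonium counter-ion carries a total charge of +1, so each complex ion is 1−.
Ligand charges: 1×isothiocyanato (-1 each), 1×glycinato (-1 each), 2×fluoro (-1 each), 1×azido (-1 each); total -5. So Pt + (-5) = 1−, giving Pt = +4.
The complex ion is anionic, so platinum takes the -ate form platinate(IV).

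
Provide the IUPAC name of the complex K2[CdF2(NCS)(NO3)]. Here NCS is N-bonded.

The 2 potassium counter-ions carry a total charge of +2, so each complex ion is 2−.
Ligand charges: 1×nitrato (-1 each), 1×isothiocyanato (-1 each), 2×fluoro (-1 each); total -4. So Cd + (-4) = 2−, giving Cd = +2.
Ligands are named alphabetically: fluoro before isothiocyanato before nitrato.
The complex ion is anionic, so cadmium takes the -ate form cadmate(II).

potassium difluoroisothiocyanatonitratocadmate(II)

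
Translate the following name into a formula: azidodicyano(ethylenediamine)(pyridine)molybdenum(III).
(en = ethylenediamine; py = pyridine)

[Mo(CN)2(en)(N3)(py)]

Ligands: 1 ethylenediamine (en, neutral), 1 azido (N3, -1), 1 pyridine (py, neutral), 2 cyano (CN, -1). Ligand charge sum = -3.
With Mo in oxidation state +3, the complex ion is [Mo...].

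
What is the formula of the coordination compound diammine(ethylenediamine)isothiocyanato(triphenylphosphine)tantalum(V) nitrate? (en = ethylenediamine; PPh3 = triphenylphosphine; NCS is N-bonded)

Ligands: 1 ethylenediamine (en, neutral), 2 ammine (NH3, neutral), 1 triphenylphosphine (PPh3, neutral), 1 isothiocyanato (NCS, -1). Ligand charge sum = -1.
With Ta in oxidation state +5, the complex ion is [Ta...]^4+.
Charge balance with nitrate (-1) requires 1 complex ion per 4 nitrate.

[Ta(en)(NCS)(NH3)2(PPh3)](NO3)4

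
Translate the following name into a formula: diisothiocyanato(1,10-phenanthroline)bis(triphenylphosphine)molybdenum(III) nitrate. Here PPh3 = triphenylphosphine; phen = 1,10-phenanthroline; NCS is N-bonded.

[Mo(NCS)2(phen)(PPh3)2]NO3

Ligands: 2 triphenylphosphine (PPh3, neutral), 1 1,10-phenanthroline (phen, neutral), 2 isothiocyanato (NCS, -1). Ligand charge sum = -2.
With Mo in oxidation state +3, the complex ion is [Mo...]^1+.
Charge balance with nitrate (-1) requires 1 complex ion per 1 nitrate.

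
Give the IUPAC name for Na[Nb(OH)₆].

The 1 sodium counter-ion carries a total charge of +1, so each complex ion is 1−.
Ligand charges: 6×hydroxo (-1 each); total -6. So Nb + (-6) = 1−, giving Nb = +5.
The complex ion is anionic, so niobium takes the -ate form niobate(V).

sodium hexahydroxoniobate(V)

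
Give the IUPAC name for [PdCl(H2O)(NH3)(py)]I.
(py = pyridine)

ammineaquachloro(pyridine)palladium(II) iodide

The 1 iodide counter-ion carries a total charge of -1, so each complex ion is 1+.
Ligand charges: 1×chloro (-1 each), 1×ammine (neutral), 1×aqua (neutral), 1×pyridine (neutral); total -1. So Pd + (-1) = 1+, giving Pd = +2.
Ligands are named alphabetically: ammine before aqua before chloro before pyridine.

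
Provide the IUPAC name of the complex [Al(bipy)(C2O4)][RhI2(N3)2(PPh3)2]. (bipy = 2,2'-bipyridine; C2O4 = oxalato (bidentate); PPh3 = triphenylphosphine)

(2,2'-bipyridine)oxalatoaluminium(III) diazidodiiodobis(triphenylphosphine)rhodate(III)

Both ions are complex: the cation is named first with the plain metal name, the anion second with the -ate form; each ion's ligands are alphabetised independently.
Aluminium is always +3 in its complexes; the cation's ligand charges sum to -2, so the complex cation is 1+.
A 1:1 salt means the anion carries the equal and opposite charge, 1−.
Anion: ligand charges sum to -4; for the ion to be 1−, Rh = +3.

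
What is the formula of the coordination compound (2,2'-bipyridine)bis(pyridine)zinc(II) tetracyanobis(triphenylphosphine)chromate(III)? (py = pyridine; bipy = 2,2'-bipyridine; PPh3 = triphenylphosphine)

Cation [Zn…]: ligand charges 0, Zn(II) ⇒ ion charge 2+.
Anion [Cr…]: ligand charges -4, Cr(III) ⇒ ion charge 1−.
One 2+ cation requires 2 of the 1− anion.

[Zn(bipy)(py)2][Cr(CN)4(PPh3)2]2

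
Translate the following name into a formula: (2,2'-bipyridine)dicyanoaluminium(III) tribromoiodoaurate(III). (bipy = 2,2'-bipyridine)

[Al(bipy)(CN)2][AuBr3I]

Cation [Al…]: ligand charges -2, Al(III) ⇒ ion charge 1+.
Anion [Au…]: ligand charges -4, Au(III) ⇒ ion charge 1−.
One 1+ cation balances one 1− anion.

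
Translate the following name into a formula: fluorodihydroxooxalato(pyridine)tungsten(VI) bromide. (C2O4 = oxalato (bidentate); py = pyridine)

Ligands: 1 fluoro (F, -1), 1 oxalato (C2O4, -2), 2 hydroxo (OH, -1), 1 pyridine (py, neutral). Ligand charge sum = -5.
Charge balance with bromide (-1) requires 1 complex ion per 1 bromide.

[W(C2O4)F(OH)2(py)]Br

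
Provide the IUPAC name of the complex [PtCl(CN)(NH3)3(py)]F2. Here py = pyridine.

triamminechlorocyano(pyridine)platinum(IV) fluoride

The 2 fluoride counter-ions carry a total charge of -2, so each complex ion is 2+.
Ligand charges: 3×ammine (neutral), 1×cyano (-1 each), 1×chloro (-1 each), 1×pyridine (neutral); total -2. So Pt + (-2) = 2+, giving Pt = +4.
Ligands are named alphabetically: ammine before chloro before cyano before pyridine.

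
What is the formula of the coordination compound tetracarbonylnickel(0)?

Ligands: 4 carbonyl (CO, neutral). Ligand charge sum = 0.
With Ni in oxidation state 0, the complex ion is [Ni...].

[Ni(CO)4]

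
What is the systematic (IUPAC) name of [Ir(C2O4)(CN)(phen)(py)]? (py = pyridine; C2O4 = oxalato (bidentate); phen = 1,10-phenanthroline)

cyanooxalato(1,10-phenanthroline)(pyridine)iridium(III)

There is no counter-ion, so the complex is neutral overall.
Ligand charges: 1×cyano (-1 each), 1×pyridine (neutral), 1×oxalato (-2 each), 1×1,10-phenanthroline (neutral); total -3. So Ir + (-3) = 0, giving Ir = +3.
Ligands are named alphabetically: cyano before oxalato before phenanthroline before pyridine.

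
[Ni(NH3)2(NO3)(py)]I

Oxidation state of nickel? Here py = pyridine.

+2

1 iodide outside the brackets (-1 each) → the complex ion is 1+.
Ligand charges: 1×NO3 = -1; 2×NH3 neutral; 1×py neutral; sum -1.
Ni + (-1) = 1+ ⇒ Ni is +2.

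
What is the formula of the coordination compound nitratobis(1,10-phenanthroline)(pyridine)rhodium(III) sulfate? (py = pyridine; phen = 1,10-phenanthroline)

[Rh(NO3)(phen)2(py)]SO4

Ligands: 1 pyridine (py, neutral), 2 1,10-phenanthroline (phen, neutral), 1 nitrato (NO3, -1). Ligand charge sum = -1.
Charge balance with sulfate (-2) requires 1 complex ion per 1 sulfate.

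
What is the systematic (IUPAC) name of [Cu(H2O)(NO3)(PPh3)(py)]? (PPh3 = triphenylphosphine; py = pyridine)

aquanitrato(pyridine)(triphenylphosphine)copper(I)

There is no counter-ion, so the complex is neutral overall.
Ligand charges: 1×triphenylphosphine (neutral), 1×pyridine (neutral), 1×nitrato (-1 each), 1×aqua (neutral); total -1. So Cu + (-1) = 0, giving Cu = +1.
Ligands are named alphabetically: aqua before nitrato before pyridine before triphenylphosphine.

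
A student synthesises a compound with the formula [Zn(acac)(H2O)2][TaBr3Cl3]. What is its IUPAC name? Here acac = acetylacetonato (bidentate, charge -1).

Both ions are complex: the cation is named first with the plain metal name, the anion second with the -ate form; each ion's ligands are alphabetised independently.
Zinc is always +2 in its complexes; the cation's ligand charges sum to -1, so the complex cation is 1+.
A 1:1 salt means the anion carries the equal and opposite charge, 1−.
Anion: ligand charges sum to -6; for the ion to be 1−, Ta = +5.

(acetylacetonato)diaquazinc(II) tribromotrichlorotantalate(V)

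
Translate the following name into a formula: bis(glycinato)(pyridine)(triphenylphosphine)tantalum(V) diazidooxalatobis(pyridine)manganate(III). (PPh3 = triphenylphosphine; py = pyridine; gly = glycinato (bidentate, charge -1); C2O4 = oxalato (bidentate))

[Ta(gly)2(PPh3)(py)][Mn(C2O4)(N3)2(py)2]3

Cation [Ta…]: ligand charges -2, Ta(V) ⇒ ion charge 3+.
Anion [Mn…]: ligand charges -4, Mn(III) ⇒ ion charge 1−.
One 3+ cation requires 3 of the 1− anion.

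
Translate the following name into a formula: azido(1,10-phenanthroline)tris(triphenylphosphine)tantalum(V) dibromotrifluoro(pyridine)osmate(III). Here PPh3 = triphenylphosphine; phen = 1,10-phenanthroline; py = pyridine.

Cation [Ta…]: ligand charges -1, Ta(V) ⇒ ion charge 4+.
Anion [Os…]: ligand charges -5, Os(III) ⇒ ion charge 2−.

[Ta(N3)(phen)(PPh3)3][OsBr2F3(py)]2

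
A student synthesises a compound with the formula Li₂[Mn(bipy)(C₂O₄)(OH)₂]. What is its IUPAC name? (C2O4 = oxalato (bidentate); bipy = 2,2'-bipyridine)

lithium (2,2'-bipyridine)dihydroxooxalatomanganate(II)

The 2 lithium counter-ions carry a total charge of +2, so each complex ion is 2−.
Ligand charges: 1×oxalato (-2 each), 1×2,2'-bipyridine (neutral), 2×hydroxo (-1 each); total -4. So Mn + (-4) = 2−, giving Mn = +2.
Ligands are named alphabetically: bipyridine before hydroxo before oxalato.
The complex ion is anionic, so manganese takes the -ate form manganate(II).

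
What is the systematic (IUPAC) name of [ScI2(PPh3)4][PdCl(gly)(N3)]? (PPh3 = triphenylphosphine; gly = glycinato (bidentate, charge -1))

diiodotetrakis(triphenylphosphine)scandium(III) azidochloro(glycinato)palladate(II)

Both ions are complex: the cation is named first with the plain metal name, the anion second with the -ate form; each ion's ligands are alphabetised independently.
Scandium is always +3 in its complexes; the cation's ligand charges sum to -2, so the complex cation is 1+.
A 1:1 salt means the anion carries the equal and opposite charge, 1−.
Anion: ligand charges sum to -3; for the ion to be 1−, Pd = +2.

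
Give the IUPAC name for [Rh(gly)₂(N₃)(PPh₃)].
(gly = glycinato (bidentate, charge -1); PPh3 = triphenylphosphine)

There is no counter-ion, so the complex is neutral overall.
Ligand charges: 2×glycinato (-1 each), 1×azido (-1 each), 1×triphenylphosphine (neutral); total -3. So Rh + (-3) = 0, giving Rh = +3.
Ligands are named alphabetically: azido before glycinato before triphenylphosphine.

azidobis(glycinato)(triphenylphosphine)rhodium(III)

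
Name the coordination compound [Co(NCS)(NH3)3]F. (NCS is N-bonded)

The 1 fluoride counter-ion carries a total charge of -1, so each complex ion is 1+.
Ligand charges: 1×isothiocyanato (-1 each), 3×ammine (neutral); total -1. So Co + (-1) = 1+, giving Co = +2.
Ligands are named alphabetically: ammine before isothiocyanato.

triammineisothiocyanatocobalt(II) fluoride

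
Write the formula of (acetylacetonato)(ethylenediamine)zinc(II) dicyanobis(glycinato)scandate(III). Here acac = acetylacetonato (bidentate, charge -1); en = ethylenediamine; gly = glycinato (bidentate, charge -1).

Cation [Zn…]: ligand charges -1, Zn(II) ⇒ ion charge 1+.
Anion [Sc…]: ligand charges -4, Sc(III) ⇒ ion charge 1−.
One 1+ cation balances one 1− anion.

[Zn(acac)(en)][Sc(CN)2(gly)2]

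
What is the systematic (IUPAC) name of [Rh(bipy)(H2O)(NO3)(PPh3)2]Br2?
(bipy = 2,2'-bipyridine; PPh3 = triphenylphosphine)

aqua(2,2'-bipyridine)nitratobis(triphenylphosphine)rhodium(III) bromide

The 2 bromide counter-ions carry a total charge of -2, so each complex ion is 2+.
Ligand charges: 1×2,2'-bipyridine (neutral), 1×nitrato (-1 each), 1×aqua (neutral), 2×triphenylphosphine (neutral); total -1. So Rh + (-1) = 2+, giving Rh = +3.
Ligands are named alphabetically: aqua before bipyridine before nitrato before triphenylphosphine.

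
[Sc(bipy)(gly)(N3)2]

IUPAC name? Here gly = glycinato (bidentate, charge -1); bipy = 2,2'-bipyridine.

There is no counter-ion, so the complex is neutral overall.
Ligand charges: 1×glycinato (-1 each), 1×2,2'-bipyridine (neutral), 2×azido (-1 each); total -3. So Sc + (-3) = 0, giving Sc = +3.
Ligands are named alphabetically: azido before bipyridine before glycinato.

diazido(2,2'-bipyridine)(glycinato)scandium(III)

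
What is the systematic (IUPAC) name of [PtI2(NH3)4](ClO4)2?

The 2 perchlorate counter-ions carry a total charge of -2, so each complex ion is 2+.
Ligand charges: 2×iodo (-1 each), 4×ammine (neutral); total -2. So Pt + (-2) = 2+, giving Pt = +4.
Ligands are named alphabetically: ammine before iodo.

tetraamminediiodoplatinum(IV) perchlorate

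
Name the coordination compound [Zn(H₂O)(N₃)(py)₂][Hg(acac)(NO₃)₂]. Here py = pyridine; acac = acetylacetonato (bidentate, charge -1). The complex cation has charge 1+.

Both ions are complex: the cation is named first with the plain metal name, the anion second with the -ate form; each ion's ligands are alphabetised independently.
The complex cation is given as 1+; its ligand charges sum to -1, so Zn = +2.
A 1:1 salt means the anion carries the equal and opposite charge, 1−.
Anion: ligand charges sum to -3; for the ion to be 1−, Hg = +2.

aquaazidobis(pyridine)zinc(II) (acetylacetonato)dinitratomercurate(II)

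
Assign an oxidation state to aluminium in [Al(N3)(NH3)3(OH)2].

+3

No counter-ion: the bracketed complex is neutral.
Ligand charges: 1×N3 = -1; 3×NH3 neutral; 2×OH = -2; sum -3.
Al + (-3) = 0 ⇒ Al is +3.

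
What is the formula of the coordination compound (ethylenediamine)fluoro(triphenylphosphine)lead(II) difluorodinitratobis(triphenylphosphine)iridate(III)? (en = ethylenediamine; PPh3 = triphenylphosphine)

Cation [Pb…]: ligand charges -1, Pb(II) ⇒ ion charge 1+.
Anion [Ir…]: ligand charges -4, Ir(III) ⇒ ion charge 1−.

[Pb(en)F(PPh3)][IrF2(NO3)2(PPh3)2]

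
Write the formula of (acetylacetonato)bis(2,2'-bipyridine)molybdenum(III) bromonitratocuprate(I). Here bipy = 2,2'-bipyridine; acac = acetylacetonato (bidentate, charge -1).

Cation [Mo…]: ligand charges -1, Mo(III) ⇒ ion charge 2+.
Anion [Cu…]: ligand charges -2, Cu(I) ⇒ ion charge 1−.
One 2+ cation requires 2 of the 1− anion.

[Mo(acac)(bipy)2][CuBr(NO3)]2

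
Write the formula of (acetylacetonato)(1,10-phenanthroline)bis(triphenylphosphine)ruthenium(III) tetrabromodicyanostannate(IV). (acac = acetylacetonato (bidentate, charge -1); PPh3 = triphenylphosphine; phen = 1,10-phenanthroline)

[Ru(acac)(phen)(PPh3)2][SnBr4(CN)2]

Cation [Ru…]: ligand charges -1, Ru(III) ⇒ ion charge 2+.
Anion [Sn…]: ligand charges -6, Sn(IV) ⇒ ion charge 2−.
One 2+ cation balances one 2− anion.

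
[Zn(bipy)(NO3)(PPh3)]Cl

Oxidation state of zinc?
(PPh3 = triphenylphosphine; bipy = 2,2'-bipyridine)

+2

1 chloride outside the brackets (-1 each) → the complex ion is 1+.
Ligand charges: 1×PPh3 neutral; 1×NO3 = -1; 1×bipy neutral; sum -1.
Zn + (-1) = 1+ ⇒ Zn is +2.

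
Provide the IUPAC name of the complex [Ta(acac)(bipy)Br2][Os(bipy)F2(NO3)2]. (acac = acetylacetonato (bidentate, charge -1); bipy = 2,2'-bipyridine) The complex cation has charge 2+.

(acetylacetonato)(2,2'-bipyridine)dibromotantalum(V) (2,2'-bipyridine)difluorodinitratoosmate(II)

Both ions are complex: the cation is named first with the plain metal name, the anion second with the -ate form; each ion's ligands are alphabetised independently.
The complex cation is given as 2+; its ligand charges sum to -3, so Ta = +5.
A 1:1 salt means the anion carries the equal and opposite charge, 2−.
Anion: ligand charges sum to -4; for the ion to be 2−, Os = +2.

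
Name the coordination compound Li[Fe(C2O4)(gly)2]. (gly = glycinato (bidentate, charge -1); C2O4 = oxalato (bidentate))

lithium bis(glycinato)oxalatoferrate(III)

The 1 lithium counter-ion carries a total charge of +1, so each complex ion is 1−.
Ligand charges: 2×glycinato (-1 each), 1×oxalato (-2 each); total -4. So Fe + (-4) = 1−, giving Fe = +3.
The complex ion is anionic, so iron takes the -ate form ferrate(III).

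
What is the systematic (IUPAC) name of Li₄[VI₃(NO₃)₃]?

The 4 lithium counter-ions carry a total charge of +4, so each complex ion is 4−.
Ligand charges: 3×iodo (-1 each), 3×nitrato (-1 each); total -6. So V + (-6) = 4−, giving V = +2.
Ligands are named alphabetically: iodo before nitrato.
The complex ion is anionic, so vanadium takes the -ate form vanadate(II).

lithium triiodotrinitratovanadate(II)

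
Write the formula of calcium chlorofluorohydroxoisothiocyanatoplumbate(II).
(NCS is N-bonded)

Ligands: 1 isothiocyanato (NCS, -1), 1 fluoro (F, -1), 1 chloro (Cl, -1), 1 hydroxo (OH, -1). Ligand charge sum = -4.
With Pb in oxidation state +2, the complex ion is [Pb...]^2−.
Charge balance with calcium (+2) requires 1 complex ion per 1 calcium.

Ca[PbClF(NCS)(OH)]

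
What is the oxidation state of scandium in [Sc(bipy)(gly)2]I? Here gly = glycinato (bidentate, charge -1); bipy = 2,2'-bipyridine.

1 iodide outside the brackets (-1 each) → the complex ion is 1+.
Ligand charges: 2×gly = -2; 1×bipy neutral; sum -2.
Sc + (-2) = 1+ ⇒ Sc is +3.

+3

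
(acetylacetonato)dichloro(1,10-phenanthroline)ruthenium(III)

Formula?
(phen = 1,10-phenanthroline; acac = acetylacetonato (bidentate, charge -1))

Ligands: 1 1,10-phenanthroline (phen, neutral), 2 chloro (Cl, -1), 1 acetylacetonato (acac, -1). Ligand charge sum = -3.
With Ru in oxidation state +3, the complex ion is [Ru...].

[Ru(acac)Cl2(phen)]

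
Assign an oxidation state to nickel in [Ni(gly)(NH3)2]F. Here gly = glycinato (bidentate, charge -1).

1 fluoride outside the brackets (-1 each) → the complex ion is 1+.
Ligand charges: 1×gly = -1; 2×NH3 neutral; sum -1.
Ni + (-1) = 1+ ⇒ Ni is +2.

+2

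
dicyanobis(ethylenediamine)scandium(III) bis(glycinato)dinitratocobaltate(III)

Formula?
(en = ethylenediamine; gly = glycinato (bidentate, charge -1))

Cation [Sc…]: ligand charges -2, Sc(III) ⇒ ion charge 1+.
Anion [Co…]: ligand charges -4, Co(III) ⇒ ion charge 1−.
One 1+ cation balances one 1− anion.

[Sc(CN)2(en)2][Co(gly)2(NO3)2]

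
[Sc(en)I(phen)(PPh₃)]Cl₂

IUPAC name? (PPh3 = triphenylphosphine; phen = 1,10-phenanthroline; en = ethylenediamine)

The 2 chloride counter-ions carry a total charge of -2, so each complex ion is 2+.
Ligand charges: 1×iodo (-1 each), 1×triphenylphosphine (neutral), 1×1,10-phenanthroline (neutral), 1×ethylenediamine (neutral); total -1. So Sc + (-1) = 2+, giving Sc = +3.
Ligands are named alphabetically: ethylenediamine before iodo before phenanthroline before triphenylphosphine.

(ethylenediamine)iodo(1,10-phenanthroline)(triphenylphosphine)scandium(III) chloride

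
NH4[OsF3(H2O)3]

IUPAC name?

The 1 ammonium counter-ion carries a total charge of +1, so each complex ion is 1−.
Ligand charges: 3×fluoro (-1 each), 3×aqua (neutral); total -3. So Os + (-3) = 1−, giving Os = +2.
Ligands are named alphabetically: aqua before fluoro.
The complex ion is anionic, so osmium takes the -ate form osmate(II).

ammonium triaquatrifluoroosmate(II)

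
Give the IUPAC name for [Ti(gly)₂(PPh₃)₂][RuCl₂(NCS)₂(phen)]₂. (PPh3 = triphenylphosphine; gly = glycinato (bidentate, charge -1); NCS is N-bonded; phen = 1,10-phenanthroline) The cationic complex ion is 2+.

bis(glycinato)bis(triphenylphosphine)titanium(IV) dichlorodiisothiocyanato(1,10-phenanthroline)ruthenate(III)

The complex cation is given as 2+; its ligand charges sum to -2, so Ti = +4.
With 2 anions per cation, each anion must be 2/2 = 1−.
Anion: ligand charges sum to -4; for the ion to be 1−, Ru = +3.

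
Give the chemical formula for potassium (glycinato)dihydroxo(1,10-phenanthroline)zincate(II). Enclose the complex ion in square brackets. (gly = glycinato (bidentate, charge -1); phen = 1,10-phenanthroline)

Ligands: 1 glycinato (gly, -1), 2 hydroxo (OH, -1), 1 1,10-phenanthroline (phen, neutral). Ligand charge sum = -3.
With Zn in oxidation state +2, the complex ion is [Zn...]^1−.
Charge balance with potassium (+1) requires 1 complex ion per 1 potassium.

K[Zn(gly)(OH)2(phen)]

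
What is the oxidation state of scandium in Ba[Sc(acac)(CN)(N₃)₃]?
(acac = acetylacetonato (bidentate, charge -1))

+3

1 barium outside the brackets (+2 each) → the complex ion is 2−.
Ligand charges: 1×CN = -1; 1×acac = -1; 3×N3 = -3; sum -5.
Sc + (-5) = 2− ⇒ Sc is +3.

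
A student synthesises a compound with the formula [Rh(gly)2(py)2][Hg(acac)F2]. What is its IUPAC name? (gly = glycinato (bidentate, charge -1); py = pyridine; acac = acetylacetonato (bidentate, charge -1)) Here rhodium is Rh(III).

bis(glycinato)bis(pyridine)rhodium(III) (acetylacetonato)difluoromercurate(II)

Both ions are complex: the cation is named first with the plain metal name, the anion second with the -ate form; each ion's ligands are alphabetised independently.
Rh is given as +3; the cation's ligand charges sum to -2, so the complex cation is 1+.
A 1:1 salt means the anion carries the equal and opposite charge, 1−.
Anion: ligand charges sum to -3; for the ion to be 1−, Hg = +2.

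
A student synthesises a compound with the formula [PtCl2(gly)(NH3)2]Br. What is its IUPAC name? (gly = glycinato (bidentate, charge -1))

The 1 bromide counter-ion carries a total charge of -1, so each complex ion is 1+.
Ligand charges: 1×glycinato (-1 each), 2×ammine (neutral), 2×chloro (-1 each); total -3. So Pt + (-3) = 1+, giving Pt = +4.
Ligands are named alphabetically: ammine before chloro before glycinato.

diamminedichloro(glycinato)platinum(IV) bromide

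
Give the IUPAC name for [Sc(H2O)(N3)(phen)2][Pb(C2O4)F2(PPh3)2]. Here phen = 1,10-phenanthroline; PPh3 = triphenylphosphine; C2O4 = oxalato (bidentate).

Both ions are complex: the cation is named first with the plain metal name, the anion second with the -ate form; each ion's ligands are alphabetised independently.
Scandium is always +3 in its complexes; the cation's ligand charges sum to -1, so the complex cation is 2+.
A 1:1 salt means the anion carries the equal and opposite charge, 2−.
Anion: ligand charges sum to -4; for the ion to be 2−, Pb = +2.

aquaazidobis(1,10-phenanthroline)scandium(III) difluorooxalatobis(triphenylphosphine)plumbate(II)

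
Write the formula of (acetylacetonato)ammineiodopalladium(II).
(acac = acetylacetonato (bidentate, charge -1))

Ligands: 1 acetylacetonato (acac, -1), 1 ammine (NH3, neutral), 1 iodo (I, -1). Ligand charge sum = -2.
With Pd in oxidation state +2, the complex ion is [Pd...].

[Pd(acac)I(NH3)]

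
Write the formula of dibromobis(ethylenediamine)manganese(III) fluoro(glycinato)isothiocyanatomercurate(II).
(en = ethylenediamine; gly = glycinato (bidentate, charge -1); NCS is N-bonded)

Cation [Mn…]: ligand charges -2, Mn(III) ⇒ ion charge 1+.
Anion [Hg…]: ligand charges -3, Hg(II) ⇒ ion charge 1−.

[MnBr2(en)2][HgF(gly)(NCS)]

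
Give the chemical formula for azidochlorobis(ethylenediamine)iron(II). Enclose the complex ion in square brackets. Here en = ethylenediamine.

[FeCl(en)2(N3)]

Ligands: 1 azido (N3, -1), 2 ethylenediamine (en, neutral), 1 chloro (Cl, -1). Ligand charge sum = -2.
With Fe in oxidation state +2, the complex ion is [Fe...].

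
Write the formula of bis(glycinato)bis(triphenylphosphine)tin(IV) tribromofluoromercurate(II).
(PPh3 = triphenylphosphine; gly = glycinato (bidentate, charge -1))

[Sn(gly)2(PPh3)2][HgBr3F]

Cation [Sn…]: ligand charges -2, Sn(IV) ⇒ ion charge 2+.
Anion [Hg…]: ligand charges -4, Hg(II) ⇒ ion charge 2−.
One 2+ cation balances one 2− anion.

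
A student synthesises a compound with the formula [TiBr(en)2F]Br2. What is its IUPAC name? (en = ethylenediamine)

The 2 bromide counter-ions carry a total charge of -2, so each complex ion is 2+.
Ligand charges: 2×ethylenediamine (neutral), 1×bromo (-1 each), 1×fluoro (-1 each); total -2. So Ti + (-2) = 2+, giving Ti = +4.
Ligands are named alphabetically: bromo before ethylenediamine before fluoro.

bromobis(ethylenediamine)fluorotitanium(IV) bromide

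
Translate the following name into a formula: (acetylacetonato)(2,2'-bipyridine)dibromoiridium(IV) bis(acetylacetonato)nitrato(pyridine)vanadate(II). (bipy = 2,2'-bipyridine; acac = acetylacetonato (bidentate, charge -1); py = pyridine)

[Ir(acac)(bipy)Br2][V(acac)2(NO3)(py)]

Cation [Ir…]: ligand charges -3, Ir(IV) ⇒ ion charge 1+.
Anion [V…]: ligand charges -3, V(II) ⇒ ion charge 1−.
One 1+ cation balances one 1− anion.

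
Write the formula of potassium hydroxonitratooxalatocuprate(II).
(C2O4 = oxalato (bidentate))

Ligands: 1 nitrato (NO3, -1), 1 hydroxo (OH, -1), 1 oxalato (C2O4, -2). Ligand charge sum = -4.
Charge balance with potassium (+1) requires 1 complex ion per 2 potassium.

K2[Cu(C2O4)(NO3)(OH)]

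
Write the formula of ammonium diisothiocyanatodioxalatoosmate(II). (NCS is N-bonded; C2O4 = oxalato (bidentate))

(NH4)4[Os(C2O4)2(NCS)2]

Ligands: 2 isothiocyanato (NCS, -1), 2 oxalato (C2O4, -2). Ligand charge sum = -6.
With Os in oxidation state +2, the complex ion is [Os...]^4−.
Charge balance with ammonium (+1) requires 1 complex ion per 4 ammonium.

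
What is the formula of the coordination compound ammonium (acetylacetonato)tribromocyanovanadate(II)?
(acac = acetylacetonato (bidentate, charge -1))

(NH4)3[V(acac)Br3(CN)]

Ligands: 1 acetylacetonato (acac, -1), 3 bromo (Br, -1), 1 cyano (CN, -1). Ligand charge sum = -5.
With V in oxidation state +2, the complex ion is [V...]^3−.
Charge balance with ammonium (+1) requires 1 complex ion per 3 ammonium.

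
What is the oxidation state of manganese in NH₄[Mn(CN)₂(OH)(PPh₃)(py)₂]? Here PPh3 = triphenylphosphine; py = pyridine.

1 ammonium outside the brackets (+1 each) → the complex ion is 1−.
Ligand charges: 1×PPh3 neutral; 2×py neutral; 2×CN = -2; 1×OH = -1; sum -3.
Mn + (-3) = 1− ⇒ Mn is +2.

+2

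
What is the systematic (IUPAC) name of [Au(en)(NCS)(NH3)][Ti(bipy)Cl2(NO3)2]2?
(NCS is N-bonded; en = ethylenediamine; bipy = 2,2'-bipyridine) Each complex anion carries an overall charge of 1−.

ammine(ethylenediamine)isothiocyanatogold(III) (2,2'-bipyridine)dichlorodinitratotitanate(III)

The complex anion is given as 1−; its ligand charges sum to -4, so Ti = +3.
With 2 anions per cation, the cation must be 2×1 = 2+.
Cation: ligand charges sum to -1; for the ion to be 2+, Au = +3.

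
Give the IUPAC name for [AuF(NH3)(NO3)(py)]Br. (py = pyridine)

amminefluoronitrato(pyridine)gold(III) bromide

The 1 bromide counter-ion carries a total charge of -1, so each complex ion is 1+.
Ligand charges: 1×nitrato (-1 each), 1×fluoro (-1 each), 1×ammine (neutral), 1×pyridine (neutral); total -2. So Au + (-2) = 1+, giving Au = +3.
Ligands are named alphabetically: ammine before fluoro before nitrato before pyridine.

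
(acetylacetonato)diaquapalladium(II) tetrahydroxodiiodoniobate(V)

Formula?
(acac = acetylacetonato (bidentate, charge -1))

Cation [Pd…]: ligand charges -1, Pd(II) ⇒ ion charge 1+.
Anion [Nb…]: ligand charges -6, Nb(V) ⇒ ion charge 1−.

[Pd(acac)(H2O)2][NbI2(OH)4]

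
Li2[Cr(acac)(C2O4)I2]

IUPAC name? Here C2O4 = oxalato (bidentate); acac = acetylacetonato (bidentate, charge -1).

The 2 lithium counter-ions carry a total charge of +2, so each complex ion is 2−.
Ligand charges: 1×oxalato (-2 each), 2×iodo (-1 each), 1×acetylacetonato (-1 each); total -5. So Cr + (-5) = 2−, giving Cr = +3.
Ligands are named alphabetically: acetylacetonato before iodo before oxalato.
The complex ion is anionic, so chromium takes the -ate form chromate(III).

lithium (acetylacetonato)diiodooxalatochromate(III)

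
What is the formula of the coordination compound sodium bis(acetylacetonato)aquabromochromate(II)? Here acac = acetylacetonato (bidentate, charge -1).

Na[Cr(acac)2Br(H2O)]

Ligands: 1 bromo (Br, -1), 1 aqua (H2O, neutral), 2 acetylacetonato (acac, -1). Ligand charge sum = -3.
Charge balance with sodium (+1) requires 1 complex ion per 1 sodium.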